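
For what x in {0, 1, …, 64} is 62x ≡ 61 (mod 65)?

62⁻¹ ≡ 43 (mod 65) because 62·43 = 2666 = 41·65 + 1.
Multiplying both sides by 43: x ≡ 43·61 = 2623 ≡ 23 (mod 65).

23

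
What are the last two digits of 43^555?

07

Successive squares of 43 mod 100: 43^1≡43, 43^2≡49, 43^4≡1, 43^8≡1, 43^16≡1, 43^32≡1, 43^64≡1, 43^128≡1, 43^256≡1, 43^512≡1.
555 = 1 + 2 + 8 + 32 + 512, so 43^555 ≡ 43·49·1·1·1 ≡ 7 (mod 100).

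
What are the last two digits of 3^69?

83

By repeated squaring mod 100: 3^1≡3, 3^2≡9, 3^4≡81, 3^8≡61, 3^16≡21, 3^32≡41, 3^64≡81.
Since 69 = 1 + 4 + 64 in binary, 3^69 ≡ 3·81·81 ≡ 83 (mod 100).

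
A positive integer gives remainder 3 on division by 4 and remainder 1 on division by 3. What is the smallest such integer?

7

x ≡ 1 (mod 3) gives x ∈ {1, 4, 7}.
The first of these with x mod 4 = 3 is 7.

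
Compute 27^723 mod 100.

By repeated squaring mod 100: 27^1≡27, 27^2≡29, 27^4≡41, 27^8≡81, 27^16≡61, 27^32≡21, 27^64≡41, 27^128≡81, 27^256≡61, 27^512≡21.
Since 723 = 1 + 2 + 16 + 64 + 128 + 512 in binary, 27^723 ≡ 27·29·61·41·81·21 ≡ 83 (mod 100).

83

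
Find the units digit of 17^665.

Last digits of 7^n: 7, 9, 3, 1 (period 4).
665 leaves remainder 1 on division by 4, so 17^665 ends in 7.

7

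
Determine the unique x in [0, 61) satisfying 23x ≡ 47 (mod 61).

23⁻¹ ≡ 8 (mod 61) because 23·8 = 184 = 3·61 + 1.
Multiplying both sides by 8: x ≡ 8·47 = 376 ≡ 10 (mod 61).

10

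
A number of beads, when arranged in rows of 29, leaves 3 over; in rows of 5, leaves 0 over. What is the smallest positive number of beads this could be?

x ≡ 0 (mod 5) gives x ∈ {0, 5, 10, 15, 20, 25, 30, 35, …}.
The first of these with x mod 29 = 3 is 90.

90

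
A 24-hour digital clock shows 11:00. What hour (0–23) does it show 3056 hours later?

19

Dividing 3056 by 24 gives quotient 127 and remainder 8.
(11 + 8) mod 24 = 19.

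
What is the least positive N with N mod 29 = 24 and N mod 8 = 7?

111

Since 8·11 ≡ 1 (mod 29), take x = 7 + 8·((24−7)·11 mod 29) = 7 + 8·13 = 111.
Check: 111 mod 29 = 24, 111 mod 8 = 7.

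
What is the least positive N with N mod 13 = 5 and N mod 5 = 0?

x ≡ 0 (mod 5) gives x ∈ {0, 5}.
The first of these with x mod 13 = 5 is 5.

5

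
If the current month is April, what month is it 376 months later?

376 = 31·12 + 4, so 376 mod 12 = 4.
April + 4 months → August.

August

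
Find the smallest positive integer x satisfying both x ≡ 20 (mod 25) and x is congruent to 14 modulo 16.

270

Since 16·11 ≡ 1 (mod 25), take x = 14 + 16·((20−14)·11 mod 25) = 14 + 16·16 = 270.
Check: 270 mod 25 = 20, 270 mod 16 = 14.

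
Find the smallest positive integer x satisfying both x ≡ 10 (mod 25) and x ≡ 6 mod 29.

x ≡ 10 (mod 25) gives x ∈ {10, 35}.
The first of these with x mod 29 = 6 is 35.

35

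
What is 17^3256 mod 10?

1

The units digit of 17^n cycles with period 4: 7, 9, 3, 1, …
3256 mod 4 = 0, so the last digit matches 7^4 = 1.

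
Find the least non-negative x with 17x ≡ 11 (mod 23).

17⁻¹ ≡ 19 (mod 23) because 17·19 = 323 = 14·23 + 1.
Multiplying both sides by 19: x ≡ 19·11 = 209 ≡ 2 (mod 23).
Check: 17·2 = 34 = 1·23 + 11.

2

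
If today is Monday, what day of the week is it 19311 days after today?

19311 mod 7 = 5 (since 2758·7 = 19306).
Monday + 5 days → Saturday.

Saturday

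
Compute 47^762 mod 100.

9

By repeated squaring mod 100: 47^1≡47, 47^2≡9, 47^4≡81, 47^8≡61, 47^16≡21, 47^32≡41, 47^64≡81, 47^128≡61, 47^256≡21, 47^512≡41.
762 = 2 + 8 + 16 + 32 + 64 + 128 + 512, so 47^762 ≡ 9·61·21·41·81·61·41 ≡ 9 (mod 100).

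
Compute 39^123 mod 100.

19

By repeated squaring mod 100: 39^1≡39, 39^2≡21, 39^4≡41, 39^8≡81, 39^16≡61, 39^32≡21, 39^64≡41.
123 = 1 + 2 + 8 + 16 + 32 + 64, so 39^123 ≡ 39·21·81·61·21·41 ≡ 19 (mod 100).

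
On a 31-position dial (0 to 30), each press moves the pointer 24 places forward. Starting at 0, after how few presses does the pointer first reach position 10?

3

24⁻¹ ≡ 22 (mod 31) because 24·22 = 528 = 17·31 + 1.
So x ≡ 22·10 = 220 ≡ 3 (mod 31).
Check: 24·3 = 72 = 2·31 + 10.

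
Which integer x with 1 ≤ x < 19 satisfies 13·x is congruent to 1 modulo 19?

3

19 = 1·13 + 6
13 = 2·6 + 1
6 = 6·1 + 0
Back-substituting gives 13·3 ≡ 1 (mod 19).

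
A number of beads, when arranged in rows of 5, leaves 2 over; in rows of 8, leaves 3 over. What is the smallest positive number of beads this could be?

27

Since 8·2 ≡ 1 (mod 5), take x = 3 + 8·((2−3)·2 mod 5) = 3 + 8·3 = 27.
Check: 27 mod 5 = 2, 27 mod 8 = 3.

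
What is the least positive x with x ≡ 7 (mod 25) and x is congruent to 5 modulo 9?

32

x ≡ 5 (mod 9) gives x ∈ {5, 14, 23, 32}.
The first of these with x mod 25 = 7 is 32.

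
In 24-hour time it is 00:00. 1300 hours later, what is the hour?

1300 mod 24 = 4 (since 54·24 = 1296).
(0 + 4) mod 24 = 4.

4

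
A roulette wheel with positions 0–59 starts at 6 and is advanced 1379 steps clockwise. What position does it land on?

1379 mod 60 = 59 (since 22·60 = 1320).
(6 + 59) mod 60 = 5.

5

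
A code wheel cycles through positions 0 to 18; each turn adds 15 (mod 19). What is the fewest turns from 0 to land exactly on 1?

14

19 = 1·15 + 4
15 = 3·4 + 3
4 = 1·3 + 1
3 = 3·1 + 0
Back-substituting gives 15·14 ≡ 1 (mod 19).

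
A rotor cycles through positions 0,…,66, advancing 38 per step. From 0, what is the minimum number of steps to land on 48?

33

The inverse of 38 mod 67 is 30 (since 38·30 = 1140 ≡ 1).
So x ≡ 30·48 = 1440 ≡ 33 (mod 67).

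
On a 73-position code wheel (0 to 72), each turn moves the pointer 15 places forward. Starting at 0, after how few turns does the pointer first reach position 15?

The inverse of 15 mod 73 is 39 (since 15·39 = 585 ≡ 1).
Multiplying both sides by 39: x ≡ 39·15 = 585 ≡ 1 (mod 73).

1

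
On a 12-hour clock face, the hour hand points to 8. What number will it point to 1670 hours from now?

1670 − 139·12 = 2, so 1670 ≡ 2 (mod 12).
8 + 2 → 10 on a 12-hour dial.

10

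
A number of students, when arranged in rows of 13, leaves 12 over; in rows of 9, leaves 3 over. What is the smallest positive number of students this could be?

12

x ≡ 3 (mod 9) gives x ∈ {3, 12}.
The first of these with x mod 13 = 12 is 12.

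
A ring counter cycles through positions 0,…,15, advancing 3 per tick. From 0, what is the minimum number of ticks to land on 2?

The inverse of 3 mod 16 is 11 (since 3·11 = 33 ≡ 1).
Multiplying both sides by 11: x ≡ 11·2 = 22 ≡ 6 (mod 16).

6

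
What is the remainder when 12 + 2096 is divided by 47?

2096 − 44·47 = 28, so 2096 ≡ 28 (mod 47).
(12 + 28) mod 47 = 40.

40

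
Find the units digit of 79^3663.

9

Powers of 9 mod 10 repeat with period 2: 9, 1.
3663 mod 2 = 1, so the last digit matches 9^1 = 9.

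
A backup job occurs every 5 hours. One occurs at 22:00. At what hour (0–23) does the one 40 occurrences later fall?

6

40·5 = 200.
200 mod 24 = 8 (since 8·24 = 192).
(22 + 8) mod 24 = 6.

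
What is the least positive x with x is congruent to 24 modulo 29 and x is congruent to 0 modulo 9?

x ≡ 0 (mod 9) gives x ∈ {0, 9, 18, 27, 36, 45, 54, 63, …}.
The first of these with x mod 29 = 24 is 198.

198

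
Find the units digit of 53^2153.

3

Powers of 3 mod 10 repeat with period 4: 3, 9, 7, 1.
2153 leaves remainder 1 on division by 4, so 53^2153 ends in 3.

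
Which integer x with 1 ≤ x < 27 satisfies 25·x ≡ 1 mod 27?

27 = 1·25 + 2
25 = 12·2 + 1
2 = 2·1 + 0
Back-substituting gives 25·13 ≡ 1 (mod 27).

13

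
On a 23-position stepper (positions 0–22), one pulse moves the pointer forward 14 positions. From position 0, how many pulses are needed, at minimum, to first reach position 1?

5

14·5 = 70 = 3·23 + 1, so 14⁻¹ ≡ 5 (mod 23).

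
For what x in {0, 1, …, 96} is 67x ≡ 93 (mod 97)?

67⁻¹ ≡ 42 (mod 97) because 67·42 = 2814 = 29·97 + 1.
Multiplying both sides by 42: x ≡ 42·93 = 3906 ≡ 26 (mod 97).
Check: 67·26 = 1742 = 17·97 + 93.

26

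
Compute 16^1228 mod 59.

By repeated squaring mod 59: 16^1≡16, 16^2≡20, 16^4≡46, 16^8≡51, 16^16≡5, 16^32≡25, 16^64≡35, 16^128≡45, 16^256≡19, 16^512≡7, 16^1024≡49.
1228 = 4 + 8 + 64 + 128 + 1024, so 16^1228 ≡ 46·51·35·45·49 ≡ 17 (mod 59).

17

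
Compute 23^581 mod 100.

Square-and-reduce mod 100: 23^1≡23, 23^2≡29, 23^4≡41, 23^8≡81, 23^16≡61, 23^32≡21, 23^64≡41, 23^128≡81, 23^256≡61, 23^512≡21.
Since 581 = 1 + 4 + 64 + 512 in binary, 23^581 ≡ 23·41·41·21 ≡ 23 (mod 100).

23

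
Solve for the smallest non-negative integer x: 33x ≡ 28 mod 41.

17

The inverse of 33 mod 41 is 5 (since 33·5 = 165 ≡ 1).
So x ≡ 5·28 = 140 ≡ 17 (mod 41).
Check: 33·17 = 561 = 13·41 + 28.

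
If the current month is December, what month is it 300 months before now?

Dividing 300 by 12 gives quotient 25 and remainder 0.
December − 0 months → December.

December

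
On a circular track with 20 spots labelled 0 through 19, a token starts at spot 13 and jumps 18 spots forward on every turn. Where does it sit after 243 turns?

7

243·18 = 4374.
4374 mod 20 = 14 (since 218·20 = 4360).
(13 + 14) mod 20 = 7.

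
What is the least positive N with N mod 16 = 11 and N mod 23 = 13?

Since 23·7 ≡ 1 (mod 16), take x = 13 + 23·((11−13)·7 mod 16) = 13 + 23·2 = 59.
Check: 59 mod 16 = 11, 59 mod 23 = 13.

59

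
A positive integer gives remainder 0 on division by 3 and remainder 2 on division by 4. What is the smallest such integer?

6

x ≡ 0 (mod 3) gives x ∈ {0, 3, 6}.
The first of these with x mod 4 = 2 is 6.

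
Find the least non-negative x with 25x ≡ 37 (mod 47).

9

25⁻¹ ≡ 32 (mod 47) because 25·32 = 800 = 17·47 + 1.
So x ≡ 32·37 = 1184 ≡ 9 (mod 47).
Check: 25·9 = 225 = 4·47 + 37.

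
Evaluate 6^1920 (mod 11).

1

Successive squares of 6 mod 11: 6^1≡6, 6^2≡3, 6^4≡9, 6^8≡4, 6^16≡5, 6^32≡3, 6^64≡9, 6^128≡4, 6^256≡5, 6^512≡3, 6^1024≡9.
Since 1920 = 128 + 256 + 512 + 1024 in binary, 6^1920 ≡ 4·5·3·9 ≡ 1 (mod 11).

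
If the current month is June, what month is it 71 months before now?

71 − 5·12 = 11, so 71 ≡ 11 (mod 12).
June − 11 months → July.

July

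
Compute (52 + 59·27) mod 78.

7

59·27 = 1593.
1593 = 20·78 + 33, so 1593 mod 78 = 33.
(52 + 33) mod 78 = 7.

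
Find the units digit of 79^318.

Powers of 9 mod 10 repeat with period 2: 9, 1.
318 leaves remainder 0 on division by 2, so 79^318 ends in 1.

1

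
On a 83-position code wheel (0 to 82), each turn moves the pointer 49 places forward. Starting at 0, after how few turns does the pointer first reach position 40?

49⁻¹ ≡ 61 (mod 83) because 49·61 = 2989 = 36·83 + 1.
So x ≡ 61·40 = 2440 ≡ 33 (mod 83).
Check: 49·33 = 1617 = 19·83 + 40.

33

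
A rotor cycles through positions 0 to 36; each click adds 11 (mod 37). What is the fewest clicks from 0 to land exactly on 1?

11·27 = 297 = 8·37 + 1, so 11⁻¹ ≡ 27 (mod 37).

27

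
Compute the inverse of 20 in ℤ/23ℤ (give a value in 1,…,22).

20·15 = 300 = 13·23 + 1, so 20⁻¹ ≡ 15 (mod 23).

15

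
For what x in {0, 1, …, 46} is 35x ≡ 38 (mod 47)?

The inverse of 35 mod 47 is 43 (since 35·43 = 1505 ≡ 1).
So x ≡ 43·38 = 1634 ≡ 36 (mod 47).
Check: 35·36 = 1260 = 26·47 + 38.

36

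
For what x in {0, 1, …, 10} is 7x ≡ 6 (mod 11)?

4

The inverse of 7 mod 11 is 8 (since 7·8 = 56 ≡ 1).
Multiplying both sides by 8: x ≡ 8·6 = 48 ≡ 4 (mod 11).
Check: 7·4 = 28 = 2·11 + 6.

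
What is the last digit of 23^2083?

Powers of 3 mod 10 repeat with period 4: 3, 9, 7, 1.
2083 leaves remainder 3 on division by 4, so 23^2083 ends in 7.

7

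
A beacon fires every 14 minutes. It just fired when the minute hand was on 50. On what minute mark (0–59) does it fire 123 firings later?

123·14 = 1722.
1722 − 28·60 = 42, so 1722 ≡ 42 (mod 60).
(50 + 42) mod 60 = 32.

32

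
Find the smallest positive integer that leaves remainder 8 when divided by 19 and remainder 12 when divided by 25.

x ≡ 8 (mod 19) gives x ∈ {8, 27, 46, 65, 84, 103, 122, 141, …}.
The first of these with x mod 25 = 12 is 312.

312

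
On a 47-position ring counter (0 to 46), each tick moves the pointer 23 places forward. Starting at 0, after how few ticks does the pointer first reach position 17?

13

23⁻¹ ≡ 45 (mod 47) because 23·45 = 1035 = 22·47 + 1.
Multiplying both sides by 45: x ≡ 45·17 = 765 ≡ 13 (mod 47).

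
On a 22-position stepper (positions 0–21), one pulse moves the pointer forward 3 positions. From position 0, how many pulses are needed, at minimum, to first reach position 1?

15

3·15 = 45 = 2·22 + 1, so 3⁻¹ ≡ 15 (mod 22).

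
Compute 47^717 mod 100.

Successive squares of 47 mod 100: 47^1≡47, 47^2≡9, 47^4≡81, 47^8≡61, 47^16≡21, 47^32≡41, 47^64≡81, 47^128≡61, 47^256≡21, 47^512≡41.
Since 717 = 1 + 4 + 8 + 64 + 128 + 512 in binary, 47^717 ≡ 47·81·61·81·61·41 ≡ 87 (mod 100).

87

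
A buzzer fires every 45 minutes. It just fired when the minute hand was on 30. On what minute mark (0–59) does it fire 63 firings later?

63·45 = 2835.
2835 − 47·60 = 15, so 2835 ≡ 15 (mod 60).
(30 + 15) mod 60 = 45.

45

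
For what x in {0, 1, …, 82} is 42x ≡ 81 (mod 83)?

79

42⁻¹ ≡ 2 (mod 83) because 42·2 = 84 = 1·83 + 1.
Multiplying both sides by 2: x ≡ 2·81 = 162 ≡ 79 (mod 83).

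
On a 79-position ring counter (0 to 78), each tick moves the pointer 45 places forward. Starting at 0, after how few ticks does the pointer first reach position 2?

65

The inverse of 45 mod 79 is 72 (since 45·72 = 3240 ≡ 1).
So x ≡ 72·2 = 144 ≡ 65 (mod 79).
Check: 45·65 = 2925 = 37·79 + 2.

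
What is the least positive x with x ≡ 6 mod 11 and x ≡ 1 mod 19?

Since 19·7 ≡ 1 (mod 11), take x = 1 + 19·((6−1)·7 mod 11) = 1 + 19·2 = 39.
Check: 39 mod 11 = 6, 39 mod 19 = 1.

39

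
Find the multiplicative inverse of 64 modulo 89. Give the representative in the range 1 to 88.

89 = 1·64 + 25
64 = 2·25 + 14
25 = 1·14 + 11
14 = 1·11 + 3
11 = 3·3 + 2
3 = 1·2 + 1
2 = 2·1 + 0
Back-substituting gives 64·32 ≡ 1 (mod 89).

32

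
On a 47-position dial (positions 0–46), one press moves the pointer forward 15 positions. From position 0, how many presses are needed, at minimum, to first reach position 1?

22

15·22 = 330 = 7·47 + 1, so 15⁻¹ ≡ 22 (mod 47).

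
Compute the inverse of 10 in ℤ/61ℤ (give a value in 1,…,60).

55

10·55 = 550 = 9·61 + 1, so 10⁻¹ ≡ 55 (mod 61).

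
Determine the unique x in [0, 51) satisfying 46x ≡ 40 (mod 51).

43

46⁻¹ ≡ 10 (mod 51) because 46·10 = 460 = 9·51 + 1.
So x ≡ 10·40 = 400 ≡ 43 (mod 51).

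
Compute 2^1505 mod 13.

6

Successive squares of 2 mod 13: 2^1≡2, 2^2≡4, 2^4≡3, 2^8≡9, 2^16≡3, 2^32≡9, 2^64≡3, 2^128≡9, 2^256≡3, 2^512≡9, 2^1024≡3.
1505 = 1 + 32 + 64 + 128 + 256 + 1024, so 2^1505 ≡ 2·9·3·9·3·3 ≡ 6 (mod 13).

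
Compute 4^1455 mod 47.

7

Square-and-reduce mod 47: 4^1≡4, 4^2≡16, 4^4≡21, 4^8≡18, 4^16≡42, 4^32≡25, 4^64≡14, 4^128≡8, 4^256≡17, 4^512≡7, 4^1024≡2.
1455 = 1 + 2 + 4 + 8 + 32 + 128 + 256 + 1024, so 4^1455 ≡ 4·16·21·18·25·8·17·2 ≡ 7 (mod 47).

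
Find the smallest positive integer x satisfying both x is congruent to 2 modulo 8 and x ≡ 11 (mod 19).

106

x ≡ 2 (mod 8) gives x ∈ {2, 10, 18, 26, 34, 42, 50, 58, …}.
The first of these with x mod 19 = 11 is 106.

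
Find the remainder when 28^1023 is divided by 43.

39

By repeated squaring mod 43: 28^1≡28, 28^2≡10, 28^4≡14, 28^8≡24, 28^16≡17, 28^32≡31, 28^64≡15, 28^128≡10, 28^256≡14, 28^512≡24.
1023 = 1 + 2 + 4 + 8 + 16 + 32 + 64 + 128 + 256 + 512, so 28^1023 ≡ 28·10·14·24·17·31·15·10·14·24 ≡ 39 (mod 43).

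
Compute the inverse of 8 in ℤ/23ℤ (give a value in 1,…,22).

23 = 2·8 + 7
8 = 1·7 + 1
7 = 7·1 + 0
Back-substituting gives 8·3 ≡ 1 (mod 23).

3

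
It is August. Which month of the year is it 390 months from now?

February

390 = 32·12 + 6, so 390 mod 12 = 6.
August + 6 months → February.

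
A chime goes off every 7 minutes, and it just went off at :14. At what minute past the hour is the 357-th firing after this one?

53

357·7 = 2499.
2499 = 41·60 + 39, so 2499 mod 60 = 39.
(14 + 39) mod 60 = 53.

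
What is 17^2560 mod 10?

Powers of 7 mod 10 repeat with period 4: 7, 9, 3, 1.
2560 mod 4 = 0, so the last digit matches 7^4 = 1.

1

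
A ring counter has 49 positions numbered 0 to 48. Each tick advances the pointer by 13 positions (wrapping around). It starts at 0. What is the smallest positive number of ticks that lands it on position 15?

13⁻¹ ≡ 34 (mod 49) because 13·34 = 442 = 9·49 + 1.
Multiplying both sides by 34: x ≡ 34·15 = 510 ≡ 20 (mod 49).

20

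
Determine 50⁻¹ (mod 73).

50·19 = 950 = 13·73 + 1, so 50⁻¹ ≡ 19 (mod 73).

19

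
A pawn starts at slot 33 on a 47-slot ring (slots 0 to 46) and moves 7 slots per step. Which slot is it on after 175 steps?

175·7 = 1225.
1225 mod 47 = 3 (since 26·47 = 1222).
(33 + 3) mod 47 = 36.

36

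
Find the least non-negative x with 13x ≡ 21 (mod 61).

The inverse of 13 mod 61 is 47 (since 13·47 = 611 ≡ 1).
Multiplying both sides by 47: x ≡ 47·21 = 987 ≡ 11 (mod 61).

11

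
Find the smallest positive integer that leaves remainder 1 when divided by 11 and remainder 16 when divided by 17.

67

Since 17·2 ≡ 1 (mod 11), take x = 16 + 17·((1−16)·2 mod 11) = 16 + 17·3 = 67.
Check: 67 mod 11 = 1, 67 mod 17 = 16.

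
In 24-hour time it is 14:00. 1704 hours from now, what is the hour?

Dividing 1704 by 24 gives quotient 71 and remainder 0.
(14 + 0) mod 24 = 14.

14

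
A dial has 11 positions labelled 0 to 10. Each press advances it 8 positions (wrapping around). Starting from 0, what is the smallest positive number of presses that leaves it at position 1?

7

8·7 = 56 = 5·11 + 1, so 8⁻¹ ≡ 7 (mod 11).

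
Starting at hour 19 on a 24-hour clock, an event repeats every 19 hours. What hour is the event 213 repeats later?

213·19 = 4047.
4047 mod 24 = 15 (since 168·24 = 4032).
(19 + 15) mod 24 = 10.

10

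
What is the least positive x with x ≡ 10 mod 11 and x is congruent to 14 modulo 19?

109

x ≡ 10 (mod 11) gives x ∈ {10, 21, 32, 43, 54, 65, 76, 87, …}.
The first of these with x mod 19 = 14 is 109.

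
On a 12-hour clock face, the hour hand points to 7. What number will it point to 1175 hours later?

6

Dividing 1175 by 12 gives quotient 97 and remainder 11.
7 + 11 → 6 on a 12-hour dial.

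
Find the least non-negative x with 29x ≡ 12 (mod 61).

29⁻¹ ≡ 40 (mod 61) because 29·40 = 1160 = 19·61 + 1.
So x ≡ 40·12 = 480 ≡ 53 (mod 61).
Check: 29·53 = 1537 = 25·61 + 12.

53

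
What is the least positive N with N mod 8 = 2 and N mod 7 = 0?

x ≡ 0 (mod 7) gives x ∈ {0, 7, 14, 21, 28, 35, 42}.
The first of these with x mod 8 = 2 is 42.

42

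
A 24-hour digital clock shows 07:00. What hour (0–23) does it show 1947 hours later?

1947 − 81·24 = 3, so 1947 ≡ 3 (mod 24).
(7 + 3) mod 24 = 10.

10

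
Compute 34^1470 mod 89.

By repeated squaring mod 89: 34^1≡34, 34^2≡88, 34^4≡1, 34^8≡1, 34^16≡1, 34^32≡1, 34^64≡1, 34^128≡1, 34^256≡1, 34^512≡1, 34^1024≡1.
Since 1470 = 2 + 4 + 8 + 16 + 32 + 128 + 256 + 1024 in binary, 34^1470 ≡ 88·1·1·1·1·1·1·1 ≡ 88 (mod 89).

88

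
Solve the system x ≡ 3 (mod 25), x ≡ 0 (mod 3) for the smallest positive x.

3

x ≡ 0 (mod 3) gives x ∈ {0, 3}.
The first of these with x mod 25 = 3 is 3.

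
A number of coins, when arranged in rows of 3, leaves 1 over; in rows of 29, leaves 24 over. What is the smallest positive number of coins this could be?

x ≡ 1 (mod 3) gives x ∈ {1, 4, 7, 10, 13, 16, 19, 22, …}.
The first of these with x mod 29 = 24 is 82.

82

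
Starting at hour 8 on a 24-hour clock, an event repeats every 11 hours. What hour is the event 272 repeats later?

272·11 = 2992.
2992 mod 24 = 16 (since 124·24 = 2976).
(8 + 16) mod 24 = 0.

0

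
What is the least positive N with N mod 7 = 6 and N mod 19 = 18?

x ≡ 6 (mod 7) gives x ∈ {6, 13, 20, 27, 34, 41, 48, 55, …}.
The first of these with x mod 19 = 18 is 132.

132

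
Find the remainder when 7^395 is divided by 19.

11

By repeated squaring mod 19: 7^1≡7, 7^2≡11, 7^4≡7, 7^8≡11, 7^16≡7, 7^32≡11, 7^64≡7, 7^128≡11, 7^256≡7.
Since 395 = 1 + 2 + 8 + 128 + 256 in binary, 7^395 ≡ 7·11·11·11·7 ≡ 11 (mod 19).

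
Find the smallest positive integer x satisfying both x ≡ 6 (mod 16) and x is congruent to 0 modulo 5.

Since 5·13 ≡ 1 (mod 16), take x = 0 + 5·((6−0)·13 mod 16) = 0 + 5·14 = 70.
Check: 70 mod 16 = 6, 70 mod 5 = 0.

70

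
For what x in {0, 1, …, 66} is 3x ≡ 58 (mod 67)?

3⁻¹ ≡ 45 (mod 67) because 3·45 = 135 = 2·67 + 1.
So x ≡ 45·58 = 2610 ≡ 64 (mod 67).
Check: 3·64 = 192 = 2·67 + 58.

64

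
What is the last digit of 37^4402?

9

Last digits of 7^n: 7, 9, 3, 1 (period 4).
4402 mod 4 = 2, so the last digit matches 7^2 = 9.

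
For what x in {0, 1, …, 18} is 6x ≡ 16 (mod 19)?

9

6⁻¹ ≡ 16 (mod 19) because 6·16 = 96 = 5·19 + 1.
Multiplying both sides by 16: x ≡ 16·16 = 256 ≡ 9 (mod 19).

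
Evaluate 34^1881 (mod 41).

Square-and-reduce mod 41: 34^1≡34, 34^2≡8, 34^4≡23, 34^8≡37, 34^16≡16, 34^32≡10, 34^64≡18, 34^128≡37, 34^256≡16, 34^512≡10, 34^1024≡18.
1881 = 1 + 8 + 16 + 64 + 256 + 512 + 1024, so 34^1881 ≡ 34·37·16·18·16·10·18 ≡ 34 (mod 41).

34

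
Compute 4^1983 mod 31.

2

Square-and-reduce mod 31: 4^1≡4, 4^2≡16, 4^4≡8, 4^8≡2, 4^16≡4, 4^32≡16, 4^64≡8, 4^128≡2, 4^256≡4, 4^512≡16, 4^1024≡8.
Since 1983 = 1 + 2 + 4 + 8 + 16 + 32 + 128 + 256 + 512 + 1024 in binary, 4^1983 ≡ 4·16·8·2·4·16·2·4·16·8 ≡ 2 (mod 31).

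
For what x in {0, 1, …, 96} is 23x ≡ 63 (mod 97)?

66

23⁻¹ ≡ 38 (mod 97) because 23·38 = 874 = 9·97 + 1.
So x ≡ 38·63 = 2394 ≡ 66 (mod 97).
Check: 23·66 = 1518 = 15·97 + 63.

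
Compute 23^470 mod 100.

49

Successive squares of 23 mod 100: 23^1≡23, 23^2≡29, 23^4≡41, 23^8≡81, 23^16≡61, 23^32≡21, 23^64≡41, 23^128≡81, 23^256≡61.
470 = 2 + 4 + 16 + 64 + 128 + 256, so 23^470 ≡ 29·41·61·41·81·61 ≡ 49 (mod 100).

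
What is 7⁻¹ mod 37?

16

37 = 5·7 + 2
7 = 3·2 + 1
2 = 2·1 + 0
Back-substituting gives 7·16 ≡ 1 (mod 37).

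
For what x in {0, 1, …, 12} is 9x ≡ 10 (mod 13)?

4

9⁻¹ ≡ 3 (mod 13) because 9·3 = 27 = 2·13 + 1.
Multiplying both sides by 3: x ≡ 3·10 = 30 ≡ 4 (mod 13).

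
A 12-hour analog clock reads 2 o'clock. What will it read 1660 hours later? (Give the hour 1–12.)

6

Dividing 1660 by 12 gives quotient 138 and remainder 4.
2 + 4 → 6 on a 12-hour dial.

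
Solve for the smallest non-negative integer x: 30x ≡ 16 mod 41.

6

The inverse of 30 mod 41 is 26 (since 30·26 = 780 ≡ 1).
So x ≡ 26·16 = 416 ≡ 6 (mod 41).
Check: 30·6 = 180 = 4·41 + 16.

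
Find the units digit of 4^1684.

Last digits of 4^n: 4, 6 (period 2).
1684 leaves remainder 0 on division by 2, so 4^1684 ends in 6.

6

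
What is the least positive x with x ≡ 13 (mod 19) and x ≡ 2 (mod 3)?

32

x ≡ 2 (mod 3) gives x ∈ {2, 5, 8, 11, 14, 17, 20, 23, …}.
The first of these with x mod 19 = 13 is 32.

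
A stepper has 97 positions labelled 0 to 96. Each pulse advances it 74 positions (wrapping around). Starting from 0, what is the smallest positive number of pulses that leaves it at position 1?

74·59 = 4366 = 45·97 + 1, so 74⁻¹ ≡ 59 (mod 97).

59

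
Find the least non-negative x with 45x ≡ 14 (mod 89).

28

45⁻¹ ≡ 2 (mod 89) because 45·2 = 90 = 1·89 + 1.
So x ≡ 2·14 = 28 ≡ 28 (mod 89).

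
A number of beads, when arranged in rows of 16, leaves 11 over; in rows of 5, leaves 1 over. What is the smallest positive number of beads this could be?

Since 5·13 ≡ 1 (mod 16), take x = 1 + 5·((11−1)·13 mod 16) = 1 + 5·2 = 11.
Check: 11 mod 16 = 11, 11 mod 5 = 1.

11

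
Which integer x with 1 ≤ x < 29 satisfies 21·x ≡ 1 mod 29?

21·18 = 378 = 13·29 + 1, so 21⁻¹ ≡ 18 (mod 29).

18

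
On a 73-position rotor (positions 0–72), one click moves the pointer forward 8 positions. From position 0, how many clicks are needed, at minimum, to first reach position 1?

64

73 = 9·8 + 1
8 = 8·1 + 0
Back-substituting gives 8·64 ≡ 1 (mod 73).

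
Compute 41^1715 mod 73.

18

Square-and-reduce mod 73: 41^1≡41, 41^2≡2, 41^4≡4, 41^8≡16, 41^16≡37, 41^32≡55, 41^64≡32, 41^128≡2, 41^256≡4, 41^512≡16, 41^1024≡37.
1715 = 1 + 2 + 16 + 32 + 128 + 512 + 1024, so 41^1715 ≡ 41·2·37·55·2·16·37 ≡ 18 (mod 73).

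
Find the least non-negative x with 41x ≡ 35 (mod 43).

4

41⁻¹ ≡ 21 (mod 43) because 41·21 = 861 = 20·43 + 1.
So x ≡ 21·35 = 735 ≡ 4 (mod 43).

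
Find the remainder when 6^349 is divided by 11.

Successive squares of 6 mod 11: 6^1≡6, 6^2≡3, 6^4≡9, 6^8≡4, 6^16≡5, 6^32≡3, 6^64≡9, 6^128≡4, 6^256≡5.
349 = 1 + 4 + 8 + 16 + 64 + 256, so 6^349 ≡ 6·9·4·5·9·5 ≡ 2 (mod 11).

2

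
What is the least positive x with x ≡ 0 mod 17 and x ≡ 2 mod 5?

17

x ≡ 2 (mod 5) gives x ∈ {2, 7, 12, 17}.
The first of these with x mod 17 = 0 is 17.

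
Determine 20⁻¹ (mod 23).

23 = 1·20 + 3
20 = 6·3 + 2
3 = 1·2 + 1
2 = 2·1 + 0
Back-substituting gives 20·15 ≡ 1 (mod 23).

15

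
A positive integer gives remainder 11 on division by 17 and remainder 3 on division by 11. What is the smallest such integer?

113

x ≡ 3 (mod 11) gives x ∈ {3, 14, 25, 36, 47, 58, 69, 80, …}.
The first of these with x mod 17 = 11 is 113.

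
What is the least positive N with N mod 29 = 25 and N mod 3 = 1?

25

Since 3·10 ≡ 1 (mod 29), take x = 1 + 3·((25−1)·10 mod 29) = 1 + 3·8 = 25.
Check: 25 mod 29 = 25, 25 mod 3 = 1.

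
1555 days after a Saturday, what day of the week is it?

Sunday

1555 − 222·7 = 1, so 1555 ≡ 1 (mod 7).
Saturday + 1 day → Sunday.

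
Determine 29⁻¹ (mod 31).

15

31 = 1·29 + 2
29 = 14·2 + 1
2 = 2·1 + 0
Back-substituting gives 29·15 ≡ 1 (mod 31).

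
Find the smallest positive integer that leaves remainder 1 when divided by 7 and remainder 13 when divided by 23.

36

x ≡ 1 (mod 7) gives x ∈ {1, 8, 15, 22, 29, 36}.
The first of these with x mod 23 = 13 is 36.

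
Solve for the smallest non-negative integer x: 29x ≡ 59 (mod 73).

29⁻¹ ≡ 68 (mod 73) because 29·68 = 1972 = 27·73 + 1.
Multiplying both sides by 68: x ≡ 68·59 = 4012 ≡ 70 (mod 73).

70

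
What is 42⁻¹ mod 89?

53

89 = 2·42 + 5
42 = 8·5 + 2
5 = 2·2 + 1
2 = 2·1 + 0
Back-substituting gives 42·53 ≡ 1 (mod 89).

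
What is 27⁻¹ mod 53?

2

27·2 = 54 = 1·53 + 1, so 27⁻¹ ≡ 2 (mod 53).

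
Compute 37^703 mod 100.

53

By repeated squaring mod 100: 37^1≡37, 37^2≡69, 37^4≡61, 37^8≡21, 37^16≡41, 37^32≡81, 37^64≡61, 37^128≡21, 37^256≡41, 37^512≡81.
703 = 1 + 2 + 4 + 8 + 16 + 32 + 128 + 512, so 37^703 ≡ 37·69·61·21·41·81·21·81 ≡ 53 (mod 100).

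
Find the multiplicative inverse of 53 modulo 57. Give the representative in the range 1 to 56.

14

57 = 1·53 + 4
53 = 13·4 + 1
4 = 4·1 + 0
Back-substituting gives 53·14 ≡ 1 (mod 57).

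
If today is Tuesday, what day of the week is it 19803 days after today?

Tuesday

19803 mod 7 = 0 (since 2829·7 = 19803).
Tuesday + 0 days → Tuesday.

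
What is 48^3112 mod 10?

6

The units digit of 48^n cycles with period 4: 8, 4, 2, 6, …
3112 leaves remainder 0 on division by 4, so 48^3112 ends in 6.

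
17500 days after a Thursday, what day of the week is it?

Thursday

17500 − 2500·7 = 0, so 17500 ≡ 0 (mod 7).
Thursday + 0 days → Thursday.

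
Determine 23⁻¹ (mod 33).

23

23·23 = 529 = 16·33 + 1, so 23⁻¹ ≡ 23 (mod 33).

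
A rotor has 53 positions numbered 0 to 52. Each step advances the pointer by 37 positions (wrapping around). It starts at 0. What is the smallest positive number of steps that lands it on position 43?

The inverse of 37 mod 53 is 43 (since 37·43 = 1591 ≡ 1).
So x ≡ 43·43 = 1849 ≡ 47 (mod 53).

47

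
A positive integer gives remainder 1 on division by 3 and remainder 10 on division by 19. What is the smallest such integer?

10

x ≡ 1 (mod 3) gives x ∈ {1, 4, 7, 10}.
The first of these with x mod 19 = 10 is 10.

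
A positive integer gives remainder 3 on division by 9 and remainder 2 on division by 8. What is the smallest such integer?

66

x ≡ 2 (mod 8) gives x ∈ {2, 10, 18, 26, 34, 42, 50, 58, …}.
The first of these with x mod 9 = 3 is 66.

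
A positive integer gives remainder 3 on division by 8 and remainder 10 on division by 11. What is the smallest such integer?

43

x ≡ 3 (mod 8) gives x ∈ {3, 11, 19, 27, 35, 43}.
The first of these with x mod 11 = 10 is 43.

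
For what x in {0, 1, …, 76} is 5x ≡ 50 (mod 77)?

10

5⁻¹ ≡ 31 (mod 77) because 5·31 = 155 = 2·77 + 1.
So x ≡ 31·50 = 1550 ≡ 10 (mod 77).
Check: 5·10 = 50 = 0·77 + 50.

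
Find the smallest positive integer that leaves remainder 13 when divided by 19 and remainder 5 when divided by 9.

Since 9·17 ≡ 1 (mod 19), take x = 5 + 9·((13−5)·17 mod 19) = 5 + 9·3 = 32.
Check: 32 mod 19 = 13, 32 mod 9 = 5.

32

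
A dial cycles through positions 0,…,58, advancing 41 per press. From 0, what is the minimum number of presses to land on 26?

41⁻¹ ≡ 36 (mod 59) because 41·36 = 1476 = 25·59 + 1.
So x ≡ 36·26 = 936 ≡ 51 (mod 59).

51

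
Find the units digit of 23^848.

Last digits of 3^n: 3, 9, 7, 1 (period 4).
848 leaves remainder 0 on division by 4, so 23^848 ends in 1.

1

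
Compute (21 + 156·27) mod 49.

156·27 = 4212.
Dividing 4212 by 49 gives quotient 85 and remainder 47.
(21 + 47) mod 49 = 19.

19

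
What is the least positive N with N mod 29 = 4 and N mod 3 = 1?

Since 3·10 ≡ 1 (mod 29), take x = 1 + 3·((4−1)·10 mod 29) = 1 + 3·1 = 4.
Check: 4 mod 29 = 4, 4 mod 3 = 1.

4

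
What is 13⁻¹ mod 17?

4

13·4 = 52 = 3·17 + 1, so 13⁻¹ ≡ 4 (mod 17).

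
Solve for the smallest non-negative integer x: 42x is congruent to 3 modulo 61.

42⁻¹ ≡ 16 (mod 61) because 42·16 = 672 = 11·61 + 1.
So x ≡ 16·3 = 48 ≡ 48 (mod 61).
Check: 42·48 = 2016 = 33·61 + 3.

48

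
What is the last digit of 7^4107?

3

The units digit of 7^n cycles with period 4: 7, 9, 3, 1, …
4107 mod 4 = 3, so the last digit matches 7^3 = 3.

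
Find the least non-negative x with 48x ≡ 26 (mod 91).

The inverse of 48 mod 91 is 55 (since 48·55 = 2640 ≡ 1).
So x ≡ 55·26 = 1430 ≡ 65 (mod 91).
Check: 48·65 = 3120 = 34·91 + 26.

65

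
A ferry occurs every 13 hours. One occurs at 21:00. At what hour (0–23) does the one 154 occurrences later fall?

154·13 = 2002.
2002 − 83·24 = 10, so 2002 ≡ 10 (mod 24).
(21 + 10) mod 24 = 7.

7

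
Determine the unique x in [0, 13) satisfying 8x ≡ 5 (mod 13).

12

The inverse of 8 mod 13 is 5 (since 8·5 = 40 ≡ 1).
So x ≡ 5·5 = 25 ≡ 12 (mod 13).
Check: 8·12 = 96 = 7·13 + 5.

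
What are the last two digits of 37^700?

By repeated squaring mod 100: 37^1≡37, 37^2≡69, 37^4≡61, 37^8≡21, 37^16≡41, 37^32≡81, 37^64≡61, 37^128≡21, 37^256≡41, 37^512≡81.
Since 700 = 4 + 8 + 16 + 32 + 128 + 512 in binary, 37^700 ≡ 61·21·41·81·21·81 ≡ 1 (mod 100).

01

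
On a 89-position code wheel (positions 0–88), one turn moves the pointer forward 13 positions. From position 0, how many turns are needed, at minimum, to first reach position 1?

48

89 = 6·13 + 11
13 = 1·11 + 2
11 = 5·2 + 1
2 = 2·1 + 0
Back-substituting gives 13·48 ≡ 1 (mod 89).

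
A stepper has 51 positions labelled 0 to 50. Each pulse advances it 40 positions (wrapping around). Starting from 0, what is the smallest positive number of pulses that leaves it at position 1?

37

40·37 = 1480 = 29·51 + 1, so 40⁻¹ ≡ 37 (mod 51).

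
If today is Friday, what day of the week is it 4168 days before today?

Tuesday

4168 − 595·7 = 3, so 4168 ≡ 3 (mod 7).
Friday − 3 days → Tuesday.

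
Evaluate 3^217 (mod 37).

3

Successive squares of 3 mod 37: 3^1≡3, 3^2≡9, 3^4≡7, 3^8≡12, 3^16≡33, 3^32≡16, 3^64≡34, 3^128≡9.
217 = 1 + 8 + 16 + 64 + 128, so 3^217 ≡ 3·12·33·34·9 ≡ 3 (mod 37).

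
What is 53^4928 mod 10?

The units digit of 53^n cycles with period 4: 3, 9, 7, 1, …
4928 mod 4 = 0, so the last digit matches 3^4 = 1.

1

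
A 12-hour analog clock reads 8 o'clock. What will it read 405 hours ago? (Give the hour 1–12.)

Dividing 405 by 12 gives quotient 33 and remainder 9.
8 − 9 → 11 on a 12-hour dial.

11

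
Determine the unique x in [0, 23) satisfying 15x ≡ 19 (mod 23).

The inverse of 15 mod 23 is 20 (since 15·20 = 300 ≡ 1).
So x ≡ 20·19 = 380 ≡ 12 (mod 23).

12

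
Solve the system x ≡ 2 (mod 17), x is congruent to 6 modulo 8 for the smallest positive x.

Since 8·15 ≡ 1 (mod 17), take x = 6 + 8·((2−6)·15 mod 17) = 6 + 8·8 = 70.
Check: 70 mod 17 = 2, 70 mod 8 = 6.

70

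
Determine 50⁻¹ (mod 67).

67 = 1·50 + 17
50 = 2·17 + 16
17 = 1·16 + 1
16 = 16·1 + 0
Back-substituting gives 50·63 ≡ 1 (mod 67).

63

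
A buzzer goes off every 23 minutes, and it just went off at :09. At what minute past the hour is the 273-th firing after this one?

273·23 = 6279.
Dividing 6279 by 60 gives quotient 104 and remainder 39.
(9 + 39) mod 60 = 48.

48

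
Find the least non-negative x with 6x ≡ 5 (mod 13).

The inverse of 6 mod 13 is 11 (since 6·11 = 66 ≡ 1).
So x ≡ 11·5 = 55 ≡ 3 (mod 13).

3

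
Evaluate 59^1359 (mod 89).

Square-and-reduce mod 89: 59^1≡59, 59^2≡10, 59^4≡11, 59^8≡32, 59^16≡45, 59^32≡67, 59^64≡39, 59^128≡8, 59^256≡64, 59^512≡2, 59^1024≡4.
Since 1359 = 1 + 2 + 4 + 8 + 64 + 256 + 1024 in binary, 59^1359 ≡ 59·10·11·32·39·64·4 ≡ 65 (mod 89).

65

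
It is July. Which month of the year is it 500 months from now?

500 − 41·12 = 8, so 500 ≡ 8 (mod 12).
July + 8 months → March.

March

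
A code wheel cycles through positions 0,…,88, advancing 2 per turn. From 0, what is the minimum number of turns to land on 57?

73

2⁻¹ ≡ 45 (mod 89) because 2·45 = 90 = 1·89 + 1.
So x ≡ 45·57 = 2565 ≡ 73 (mod 89).
Check: 2·73 = 146 = 1·89 + 57.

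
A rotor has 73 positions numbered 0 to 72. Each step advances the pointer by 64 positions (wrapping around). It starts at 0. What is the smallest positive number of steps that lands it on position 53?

59

64⁻¹ ≡ 8 (mod 73) because 64·8 = 512 = 7·73 + 1.
Multiplying both sides by 8: x ≡ 8·53 = 424 ≡ 59 (mod 73).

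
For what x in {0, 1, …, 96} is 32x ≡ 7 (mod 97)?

76

32⁻¹ ≡ 94 (mod 97) because 32·94 = 3008 = 31·97 + 1.
Multiplying both sides by 94: x ≡ 94·7 = 658 ≡ 76 (mod 97).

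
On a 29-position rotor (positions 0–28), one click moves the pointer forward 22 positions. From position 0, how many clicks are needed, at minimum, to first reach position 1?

4

29 = 1·22 + 7
22 = 3·7 + 1
7 = 7·1 + 0
Back-substituting gives 22·4 ≡ 1 (mod 29).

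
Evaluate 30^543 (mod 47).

By repeated squaring mod 47: 30^1≡30, 30^2≡7, 30^4≡2, 30^8≡4, 30^16≡16, 30^32≡21, 30^64≡18, 30^128≡42, 30^256≡25, 30^512≡14.
Since 543 = 1 + 2 + 4 + 8 + 16 + 512 in binary, 30^543 ≡ 30·7·2·4·16·14 ≡ 38 (mod 47).

38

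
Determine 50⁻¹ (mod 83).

83 = 1·50 + 33
50 = 1·33 + 17
33 = 1·17 + 16
17 = 1·16 + 1
16 = 16·1 + 0
Back-substituting gives 50·5 ≡ 1 (mod 83).

5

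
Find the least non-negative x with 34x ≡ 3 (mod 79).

21

34⁻¹ ≡ 7 (mod 79) because 34·7 = 238 = 3·79 + 1.
Multiplying both sides by 7: x ≡ 7·3 = 21 ≡ 21 (mod 79).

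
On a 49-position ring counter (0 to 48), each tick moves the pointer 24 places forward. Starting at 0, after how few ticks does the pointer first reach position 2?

The inverse of 24 mod 49 is 47 (since 24·47 = 1128 ≡ 1).
Multiplying both sides by 47: x ≡ 47·2 = 94 ≡ 45 (mod 49).
Check: 24·45 = 1080 = 22·49 + 2.

45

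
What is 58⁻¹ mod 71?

71 = 1·58 + 13
58 = 4·13 + 6
13 = 2·6 + 1
6 = 6·1 + 0
Back-substituting gives 58·60 ≡ 1 (mod 71).

60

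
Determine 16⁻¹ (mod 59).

59 = 3·16 + 11
16 = 1·11 + 5
11 = 2·5 + 1
5 = 5·1 + 0
Back-substituting gives 16·48 ≡ 1 (mod 59).

48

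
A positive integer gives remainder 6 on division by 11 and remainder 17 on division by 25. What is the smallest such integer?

17

x ≡ 6 (mod 11) gives x ∈ {6, 17}.
The first of these with x mod 25 = 17 is 17.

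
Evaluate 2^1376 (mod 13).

9

By repeated squaring mod 13: 2^1≡2, 2^2≡4, 2^4≡3, 2^8≡9, 2^16≡3, 2^32≡9, 2^64≡3, 2^128≡9, 2^256≡3, 2^512≡9, 2^1024≡3.
Since 1376 = 32 + 64 + 256 + 1024 in binary, 2^1376 ≡ 9·3·3·3 ≡ 9 (mod 13).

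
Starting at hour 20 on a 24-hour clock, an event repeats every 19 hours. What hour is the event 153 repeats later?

23

153·19 = 2907.
Dividing 2907 by 24 gives quotient 121 and remainder 3.
(20 + 3) mod 24 = 23.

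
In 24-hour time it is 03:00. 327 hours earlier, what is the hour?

12

327 mod 24 = 15 (since 13·24 = 312).
(3 − 15) mod 24 = 12.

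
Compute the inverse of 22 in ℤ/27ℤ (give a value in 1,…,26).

22·16 = 352 = 13·27 + 1, so 22⁻¹ ≡ 16 (mod 27).

16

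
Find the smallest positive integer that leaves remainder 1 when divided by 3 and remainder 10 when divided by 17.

10

Since 17·2 ≡ 1 (mod 3), take x = 10 + 17·((1−10)·2 mod 3) = 10 + 17·0 = 10.
Check: 10 mod 3 = 1, 10 mod 17 = 10.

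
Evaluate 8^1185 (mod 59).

33

Successive squares of 8 mod 59: 8^1≡8, 8^2≡5, 8^4≡25, 8^8≡35, 8^16≡45, 8^32≡19, 8^64≡7, 8^128≡49, 8^256≡41, 8^512≡29, 8^1024≡15.
Since 1185 = 1 + 32 + 128 + 1024 in binary, 8^1185 ≡ 8·19·49·15 ≡ 33 (mod 59).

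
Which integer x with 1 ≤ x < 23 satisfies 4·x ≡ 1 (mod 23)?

6

4·6 = 24 = 1·23 + 1, so 4⁻¹ ≡ 6 (mod 23).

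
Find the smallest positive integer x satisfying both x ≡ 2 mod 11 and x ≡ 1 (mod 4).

13

x ≡ 1 (mod 4) gives x ∈ {1, 5, 9, 13}.
The first of these with x mod 11 = 2 is 13.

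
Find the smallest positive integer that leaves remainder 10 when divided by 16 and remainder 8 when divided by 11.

74

x ≡ 8 (mod 11) gives x ∈ {8, 19, 30, 41, 52, 63, 74}.
The first of these with x mod 16 = 10 is 74.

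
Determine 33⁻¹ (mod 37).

33·9 = 297 = 8·37 + 1, so 33⁻¹ ≡ 9 (mod 37).

9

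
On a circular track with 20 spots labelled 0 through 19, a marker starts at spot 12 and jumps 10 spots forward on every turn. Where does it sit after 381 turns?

2

381·10 = 3810.
3810 mod 20 = 10 (since 190·20 = 3800).
(12 + 10) mod 20 = 2.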